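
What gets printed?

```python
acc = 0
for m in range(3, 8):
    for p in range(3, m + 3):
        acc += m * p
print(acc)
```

725

m=3,p=3: acc = 0+9 = 9
m=3,p=4: acc = 9+12 = 21
m=3,p=5: acc = 21+15 = 36
m=4,p=3: acc = 36+12 = 48
m=4,p=4: acc = 48+16 = 64
m=4,p=5: acc = 64+20 = 84
m=4,p=6: acc = 84+24 = 108
m=5,p=3: acc = 108+15 = 123
m=5,p=4: acc = 123+20 = 143
m=5,p=5: acc = 143+25 = 168
m=5,p=6: acc = 168+30 = 198
m=5,p=7: acc = 198+35 = 233
m=6,p=3: acc = 233+18 = 251
m=6,p=4: acc = 251+24 = 275
m=6,p=5: acc = 275+30 = 305
m=6,p=6: acc = 305+36 = 341
m=6,p=7: acc = 341+42 = 383
m=6,p=8: acc = 383+48 = 431
m=7,p=3: acc = 431+21 = 452
m=7,p=4: acc = 452+28 = 480
m=7,p=5: acc = 480+35 = 515
m=7,p=6: acc = 515+42 = 557
m=7,p=7: acc = 557+49 = 606
m=7,p=8: acc = 606+56 = 662
m=7,p=9: acc = 662+63 = 725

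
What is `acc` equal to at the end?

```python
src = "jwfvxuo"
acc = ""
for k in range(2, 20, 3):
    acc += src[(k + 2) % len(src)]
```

'xjvofu'

k=2: add src[4]='x' → 'x'
k=5: add src[0]='j' → 'xj'
k=8: add src[3]='v' → 'xjv'
k=11: add src[6]='o' → 'xjvo'
k=14: add src[2]='f' → 'xjvof'
k=17: add src[5]='u' → 'xjvofu'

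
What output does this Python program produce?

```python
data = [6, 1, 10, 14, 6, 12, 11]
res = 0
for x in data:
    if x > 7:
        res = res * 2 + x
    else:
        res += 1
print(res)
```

207

x=6: not >7, res = 0+1 = 1
x=1: not >7, res = 1+1 = 2
x=10: >7, res = 2*2+10 = 14
x=14: >7, res = 14*2+14 = 42
x=6: not >7, res = 42+1 = 43
x=12: >7, res = 43*2+12 = 98
x=11: >7, res = 98*2+11 = 207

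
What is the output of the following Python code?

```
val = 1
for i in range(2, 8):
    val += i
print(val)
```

i=2: val = 1+2 = 3
i=3: val = 3+3 = 6
i=4: val = 6+4 = 10
i=5: val = 10+5 = 15
i=6: val = 15+6 = 21
i=7: val = 21+7 = 28

28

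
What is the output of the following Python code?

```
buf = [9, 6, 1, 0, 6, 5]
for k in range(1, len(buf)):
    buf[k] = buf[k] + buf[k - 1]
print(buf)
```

[9, 15, 16, 16, 22, 27]

k=1: buf[1] = 6+9 = 15 → [9, 15, 1, 0, 6, 5]
k=2: buf[2] = 1+15 = 16 → [9, 15, 16, 0, 6, 5]
k=3: buf[3] = 0+16 = 16 → [9, 15, 16, 16, 6, 5]
k=4: buf[4] = 6+16 = 22 → [9, 15, 16, 16, 22, 5]
k=5: buf[5] = 5+22 = 27 → [9, 15, 16, 16, 22, 27]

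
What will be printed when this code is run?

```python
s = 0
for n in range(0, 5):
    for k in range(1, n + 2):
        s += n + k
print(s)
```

75

n=0,k=1: s = 0+1 = 1
n=1,k=1: s = 1+2 = 3
n=1,k=2: s = 3+3 = 6
n=2,k=1: s = 6+3 = 9
n=2,k=2: s = 9+4 = 13
n=2,k=3: s = 13+5 = 18
n=3,k=1: s = 18+4 = 22
n=3,k=2: s = 22+5 = 27
n=3,k=3: s = 27+6 = 33
n=3,k=4: s = 33+7 = 40
n=4,k=1: s = 40+5 = 45
n=4,k=2: s = 45+6 = 51
n=4,k=3: s = 51+7 = 58
n=4,k=4: s = 58+8 = 66
n=4,k=5: s = 66+9 = 75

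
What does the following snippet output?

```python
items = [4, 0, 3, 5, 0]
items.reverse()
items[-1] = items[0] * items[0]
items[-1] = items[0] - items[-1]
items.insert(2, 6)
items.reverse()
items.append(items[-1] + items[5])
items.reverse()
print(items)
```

reverse → [0, 5, 3, 0, 4]
items[-1] = items[0]*items[0] = 0*0 = 0 → [0, 5, 3, 0, 0]
items[-1] = items[0]-items[-1] = 0-0 = 0 → [0, 5, 3, 0, 0]
insert 6 at 2 → [0, 5, 6, 3, 0, 0]
reverse → [0, 0, 3, 6, 5, 0]
append items[-1]+items[5] = 0+0 = 0 → [0, 0, 3, 6, 5, 0, 0]
reverse → [0, 0, 5, 6, 3, 0, 0]

[0, 0, 5, 6, 3, 0, 0]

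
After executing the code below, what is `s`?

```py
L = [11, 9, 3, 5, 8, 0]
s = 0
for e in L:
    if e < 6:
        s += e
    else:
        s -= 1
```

5

e=11: not <6, s = 0-1 = -1
e=9: not <6, s = (-1)-1 = -2
e=3: <6, s = (-2)+3 = 1
e=5: <6, s = 1+5 = 6
e=8: not <6, s = 6-1 = 5
e=0: <6, s = 5+0 = 5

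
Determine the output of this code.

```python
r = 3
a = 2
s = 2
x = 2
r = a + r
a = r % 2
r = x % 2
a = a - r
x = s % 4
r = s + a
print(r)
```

3

r = 2+3 = 5
a = 5%2 = 1
r = 2%2 = 0
a = 1-0 = 1
x = 2%4 = 2
r = 2+1 = 3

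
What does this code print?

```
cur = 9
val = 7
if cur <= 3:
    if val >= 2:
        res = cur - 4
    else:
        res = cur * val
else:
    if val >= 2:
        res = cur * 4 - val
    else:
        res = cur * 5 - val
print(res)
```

29

cur=9, val=7
cur <= 3 is False; val >= 2 is True
→ res = cur * 4 - val = 29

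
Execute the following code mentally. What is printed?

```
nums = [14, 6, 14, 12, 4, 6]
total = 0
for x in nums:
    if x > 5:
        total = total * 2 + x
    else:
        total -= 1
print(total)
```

x=14: >5, total = 0*2+14 = 14
x=6: >5, total = 14*2+6 = 34
x=14: >5, total = 34*2+14 = 82
x=12: >5, total = 82*2+12 = 176
x=4: not >5, total = 176-1 = 175
x=6: >5, total = 175*2+6 = 356

356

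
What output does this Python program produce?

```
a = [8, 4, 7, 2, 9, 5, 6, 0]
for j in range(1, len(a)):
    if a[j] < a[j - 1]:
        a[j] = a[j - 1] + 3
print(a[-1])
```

j=1: 4<8, a[1] = 8+3 = 11 → [8, 11, 7, 2, 9, 5, 6, 0]
j=2: 7<11, a[2] = 11+3 = 14 → [8, 11, 14, 2, 9, 5, 6, 0]
j=3: 2<14, a[3] = 14+3 = 17 → [8, 11, 14, 17, 9, 5, 6, 0]
j=4: 9<17, a[4] = 17+3 = 20 → [8, 11, 14, 17, 20, 5, 6, 0]
j=5: 5<20, a[5] = 20+3 = 23 → [8, 11, 14, 17, 20, 23, 6, 0]
j=6: 6<23, a[6] = 23+3 = 26 → [8, 11, 14, 17, 20, 23, 26, 0]
j=7: 0<26, a[7] = 26+3 = 29 → [8, 11, 14, 17, 20, 23, 26, 29]

29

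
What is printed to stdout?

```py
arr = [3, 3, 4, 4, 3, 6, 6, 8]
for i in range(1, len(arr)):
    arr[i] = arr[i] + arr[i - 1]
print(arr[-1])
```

37

i=1: arr[1] = 3+3 = 6 → [3, 6, 4, 4, 3, 6, 6, 8]
i=2: arr[2] = 4+6 = 10 → [3, 6, 10, 4, 3, 6, 6, 8]
i=3: arr[3] = 4+10 = 14 → [3, 6, 10, 14, 3, 6, 6, 8]
i=4: arr[4] = 3+14 = 17 → [3, 6, 10, 14, 17, 6, 6, 8]
i=5: arr[5] = 6+17 = 23 → [3, 6, 10, 14, 17, 23, 6, 8]
i=6: arr[6] = 6+23 = 29 → [3, 6, 10, 14, 17, 23, 29, 8]
i=7: arr[7] = 8+29 = 37 → [3, 6, 10, 14, 17, 23, 29, 37]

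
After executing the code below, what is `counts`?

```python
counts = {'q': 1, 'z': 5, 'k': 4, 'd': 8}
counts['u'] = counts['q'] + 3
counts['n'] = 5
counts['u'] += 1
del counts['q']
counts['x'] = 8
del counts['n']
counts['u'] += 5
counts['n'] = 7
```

{'z': 5, 'k': 4, 'd': 8, 'u': 10, 'x': 8, 'n': 7}

counts['u'] = counts['q']+3 = 4 → {'q': 1, 'z': 5, 'k': 4, 'd': 8, 'u': 4}
counts['n'] = 5 → {'q': 1, 'z': 5, 'k': 4, 'd': 8, 'u': 4, 'n': 5}
counts['u'] = 4+1 = 5 → {'q': 1, 'z': 5, 'k': 4, 'd': 8, 'u': 5, 'n': 5}
del 'q' → {'z': 5, 'k': 4, 'd': 8, 'u': 5, 'n': 5}
counts['x'] = 8 → {'z': 5, 'k': 4, 'd': 8, 'u': 5, 'n': 5, 'x': 8}
del 'n' → {'z': 5, 'k': 4, 'd': 8, 'u': 5, 'x': 8}
counts['u'] = 5+5 = 10 → {'z': 5, 'k': 4, 'd': 8, 'u': 10, 'x': 8}
counts['n'] = 7 → {'z': 5, 'k': 4, 'd': 8, 'u': 10, 'x': 8, 'n': 7}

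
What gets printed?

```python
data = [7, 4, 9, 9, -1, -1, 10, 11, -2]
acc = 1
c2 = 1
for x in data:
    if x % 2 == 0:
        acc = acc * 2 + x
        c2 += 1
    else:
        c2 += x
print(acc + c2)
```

x=7: not even; c2=8
x=4: even, acc = 1*2+4 = 6; c2=9
x=9: not even; c2=18
x=9: not even; c2=27
x=-1: not even; c2=26
x=-1: not even; c2=25
x=10: even, acc = 6*2+10 = 22; c2=26
x=11: not even; c2=37
x=-2: even, acc = 22*2+(-2) = 42; c2=38
acc+c2 = 42+38 = 80

80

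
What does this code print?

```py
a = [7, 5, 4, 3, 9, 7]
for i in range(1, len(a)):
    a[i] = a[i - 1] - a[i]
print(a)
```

[7, 2, -2, -5, -14, -21]

i=1: a[1] = 7-5 = 2 → [7, 2, 4, 3, 9, 7]
i=2: a[2] = 2-4 = -2 → [7, 2, -2, 3, 9, 7]
i=3: a[3] = (-2)-3 = -5 → [7, 2, -2, -5, 9, 7]
i=4: a[4] = (-5)-9 = -14 → [7, 2, -2, -5, -14, 7]
i=5: a[5] = (-14)-7 = -21 → [7, 2, -2, -5, -14, -21]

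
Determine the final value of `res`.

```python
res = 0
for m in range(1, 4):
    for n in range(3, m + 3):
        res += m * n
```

53

m=1,n=3: res = 0+3 = 3
m=2,n=3: res = 3+6 = 9
m=2,n=4: res = 9+8 = 17
m=3,n=3: res = 17+9 = 26
m=3,n=4: res = 26+12 = 38
m=3,n=5: res = 38+15 = 53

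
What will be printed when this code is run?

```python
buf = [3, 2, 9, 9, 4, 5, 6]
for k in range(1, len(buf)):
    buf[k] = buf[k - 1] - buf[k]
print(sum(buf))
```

-100

k=1: buf[1] = 3-2 = 1 → [3, 1, 9, 9, 4, 5, 6]
k=2: buf[2] = 1-9 = -8 → [3, 1, -8, 9, 4, 5, 6]
k=3: buf[3] = (-8)-9 = -17 → [3, 1, -8, -17, 4, 5, 6]
k=4: buf[4] = (-17)-4 = -21 → [3, 1, -8, -17, -21, 5, 6]
k=5: buf[5] = (-21)-5 = -26 → [3, 1, -8, -17, -21, -26, 6]
k=6: buf[6] = (-26)-6 = -32 → [3, 1, -8, -17, -21, -26, -32]
sum = -100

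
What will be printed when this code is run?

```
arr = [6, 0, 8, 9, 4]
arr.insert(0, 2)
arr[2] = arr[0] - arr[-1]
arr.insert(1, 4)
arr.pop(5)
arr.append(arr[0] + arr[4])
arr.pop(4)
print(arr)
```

[2, 4, 6, -2, 4, 10]

insert 2 at 0 → [2, 6, 0, 8, 9, 4]
arr[2] = arr[0]-arr[-1] = 2-4 = -2 → [2, 6, -2, 8, 9, 4]
insert 4 at 1 → [2, 4, 6, -2, 8, 9, 4]
pop(5) removes 9 → [2, 4, 6, -2, 8, 4]
append arr[0]+arr[4] = 2+8 = 10 → [2, 4, 6, -2, 8, 4, 10]
pop(4) removes 8 → [2, 4, 6, -2, 4, 10]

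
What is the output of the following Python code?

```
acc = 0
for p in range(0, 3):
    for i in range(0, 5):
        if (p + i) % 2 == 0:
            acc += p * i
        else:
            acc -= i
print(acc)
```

2

p=0,i=0: even sum, acc = 0+0 = 0
p=0,i=1: odd sum, acc = 0-1 = -1
p=0,i=2: even sum, acc = (-1)+0 = -1
p=0,i=3: odd sum, acc = (-1)-3 = -4
p=0,i=4: even sum, acc = (-4)+0 = -4
p=1,i=0: odd sum, acc = (-4)-0 = -4
p=1,i=1: even sum, acc = (-4)+1 = -3
p=1,i=2: odd sum, acc = (-3)-2 = -5
p=1,i=3: even sum, acc = (-5)+3 = -2
p=1,i=4: odd sum, acc = (-2)-4 = -6
p=2,i=0: even sum, acc = (-6)+0 = -6
p=2,i=1: odd sum, acc = (-6)-1 = -7
p=2,i=2: even sum, acc = (-7)+4 = -3
p=2,i=3: odd sum, acc = (-3)-3 = -6
p=2,i=4: even sum, acc = (-6)+8 = 2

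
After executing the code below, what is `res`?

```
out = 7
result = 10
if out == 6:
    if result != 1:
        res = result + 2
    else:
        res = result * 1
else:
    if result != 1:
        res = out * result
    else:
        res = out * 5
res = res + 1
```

out=7, result=10
out == 6 is False; result != 1 is True
→ res = out * result = 70
res = 70+1 = 71

71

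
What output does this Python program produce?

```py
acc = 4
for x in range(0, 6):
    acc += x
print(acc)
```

x=0: acc = 4+0 = 4
x=1: acc = 4+1 = 5
x=2: acc = 5+2 = 7
x=3: acc = 7+3 = 10
x=4: acc = 10+4 = 14
x=5: acc = 14+5 = 19

19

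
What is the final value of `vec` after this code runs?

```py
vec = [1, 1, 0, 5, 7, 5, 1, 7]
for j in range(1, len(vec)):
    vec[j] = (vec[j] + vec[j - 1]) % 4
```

[1, 2, 2, 3, 2, 3, 0, 3]

j=1: vec[1] = (1+1)%4 = 2 → [1, 2, 0, 5, 7, 5, 1, 7]
j=2: vec[2] = (0+2)%4 = 2 → [1, 2, 2, 5, 7, 5, 1, 7]
j=3: vec[3] = (5+2)%4 = 3 → [1, 2, 2, 3, 7, 5, 1, 7]
j=4: vec[4] = (7+3)%4 = 2 → [1, 2, 2, 3, 2, 5, 1, 7]
j=5: vec[5] = (5+2)%4 = 3 → [1, 2, 2, 3, 2, 3, 1, 7]
j=6: vec[6] = (1+3)%4 = 0 → [1, 2, 2, 3, 2, 3, 0, 7]
j=7: vec[7] = (7+0)%4 = 3 → [1, 2, 2, 3, 2, 3, 0, 3]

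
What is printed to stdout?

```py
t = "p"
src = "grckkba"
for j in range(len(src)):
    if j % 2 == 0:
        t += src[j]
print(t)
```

pgcka

j=0: add 'g' → 'pg'
j=1: skip
j=2: add 'c' → 'pgc'
j=3: skip
j=4: add 'k' → 'pgck'
j=5: skip
j=6: add 'a' → 'pgcka'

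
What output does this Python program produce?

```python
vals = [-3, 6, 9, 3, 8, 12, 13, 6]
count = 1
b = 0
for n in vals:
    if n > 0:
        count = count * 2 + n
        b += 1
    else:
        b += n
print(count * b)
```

3968

n=-3: not >0; b=-3
n=6: >0, count = 1*2+6 = 8; b=-2
n=9: >0, count = 8*2+9 = 25; b=-1
n=3: >0, count = 25*2+3 = 53; b=0
n=8: >0, count = 53*2+8 = 114; b=1
n=12: >0, count = 114*2+12 = 240; b=2
n=13: >0, count = 240*2+13 = 493; b=3
n=6: >0, count = 493*2+6 = 992; b=4
count*b = 992*4 = 3968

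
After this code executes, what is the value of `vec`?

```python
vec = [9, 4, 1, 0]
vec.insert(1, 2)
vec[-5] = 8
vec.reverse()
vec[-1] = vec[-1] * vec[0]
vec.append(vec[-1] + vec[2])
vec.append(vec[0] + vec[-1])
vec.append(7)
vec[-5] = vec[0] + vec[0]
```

[0, 1, 4, 0, 0, 4, 4, 7]

insert 2 at 1 → [9, 2, 4, 1, 0]
vec[-5] = 8 → [8, 2, 4, 1, 0]
reverse → [0, 1, 4, 2, 8]
vec[-1] = vec[-1]*vec[0] = 8*0 = 0 → [0, 1, 4, 2, 0]
append vec[-1]+vec[2] = 0+4 = 4 → [0, 1, 4, 2, 0, 4]
append vec[0]+vec[-1] = 0+4 = 4 → [0, 1, 4, 2, 0, 4, 4]
append 7 → [0, 1, 4, 2, 0, 4, 4, 7]
vec[-5] = vec[0]+vec[0] = 0+0 = 0 → [0, 1, 4, 0, 0, 4, 4, 7]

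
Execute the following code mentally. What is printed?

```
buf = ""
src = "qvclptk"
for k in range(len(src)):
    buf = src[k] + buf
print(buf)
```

k=0: prepend 'q' → 'q'
k=1: prepend 'v' → 'vq'
k=2: prepend 'c' → 'cvq'
k=3: prepend 'l' → 'lcvq'
k=4: prepend 'p' → 'plcvq'
k=5: prepend 't' → 'tplcvq'
k=6: prepend 'k' → 'ktplcvq'

ktplcvq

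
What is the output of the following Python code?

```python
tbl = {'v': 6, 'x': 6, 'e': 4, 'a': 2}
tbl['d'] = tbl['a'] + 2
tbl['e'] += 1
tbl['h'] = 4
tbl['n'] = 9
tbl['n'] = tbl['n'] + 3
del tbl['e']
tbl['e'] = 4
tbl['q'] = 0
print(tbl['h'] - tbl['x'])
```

-2

tbl['d'] = tbl['a']+2 = 4 → {'v': 6, 'x': 6, 'e': 4, 'a': 2, 'd': 4}
tbl['e'] = 4+1 = 5 → {'v': 6, 'x': 6, 'e': 5, 'a': 2, 'd': 4}
tbl['h'] = 4 → {'v': 6, 'x': 6, 'e': 5, 'a': 2, 'd': 4, 'h': 4}
tbl['n'] = 9 → {'v': 6, 'x': 6, 'e': 5, 'a': 2, 'd': 4, 'h': 4, 'n': 9}
tbl['n'] = tbl['n']+3 = 12 → {'v': 6, 'x': 6, 'e': 5, 'a': 2, 'd': 4, 'h': 4, 'n': 12}
del 'e' → {'v': 6, 'x': 6, 'a': 2, 'd': 4, 'h': 4, 'n': 12}
tbl['e'] = 4 → {'v': 6, 'x': 6, 'a': 2, 'd': 4, 'h': 4, 'n': 12, 'e': 4}
tbl['q'] = 0 → {'v': 6, 'x': 6, 'a': 2, 'd': 4, 'h': 4, 'n': 12, 'e': 4, 'q': 0}
tbl['h']-tbl['x'] = 4-6 = -2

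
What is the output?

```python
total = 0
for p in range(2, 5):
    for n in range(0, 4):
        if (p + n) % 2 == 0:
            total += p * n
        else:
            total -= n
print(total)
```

p=2,n=0: even sum, total = 0+0 = 0
p=2,n=1: odd sum, total = 0-1 = -1
p=2,n=2: even sum, total = (-1)+4 = 3
p=2,n=3: odd sum, total = 3-3 = 0
p=3,n=0: odd sum, total = 0-0 = 0
p=3,n=1: even sum, total = 0+3 = 3
p=3,n=2: odd sum, total = 3-2 = 1
p=3,n=3: even sum, total = 1+9 = 10
p=4,n=0: even sum, total = 10+0 = 10
p=4,n=1: odd sum, total = 10-1 = 9
p=4,n=2: even sum, total = 9+8 = 17
p=4,n=3: odd sum, total = 17-3 = 14

14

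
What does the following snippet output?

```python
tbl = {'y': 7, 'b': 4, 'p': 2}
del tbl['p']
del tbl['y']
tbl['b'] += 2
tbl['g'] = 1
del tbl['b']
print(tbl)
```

del 'p' → {'y': 7, 'b': 4}
del 'y' → {'b': 4}
tbl['b'] = 4+2 = 6 → {'b': 6}
tbl['g'] = 1 → {'b': 6, 'g': 1}
del 'b' → {'g': 1}

{'g': 1}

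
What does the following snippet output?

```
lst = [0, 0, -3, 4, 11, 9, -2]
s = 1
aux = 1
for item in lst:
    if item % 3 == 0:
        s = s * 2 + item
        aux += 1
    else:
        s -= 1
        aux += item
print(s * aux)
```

252

item=0: %3==0, s = 1*2+0 = 2; aux=2
item=0: %3==0, s = 2*2+0 = 4; aux=3
item=-3: %3==0, s = 4*2+(-3) = 5; aux=4
item=4: not %3==0, s = 5-1 = 4; aux=8
item=11: not %3==0, s = 4-1 = 3; aux=19
item=9: %3==0, s = 3*2+9 = 15; aux=20
item=-2: not %3==0, s = 15-1 = 14; aux=18
s*aux = 14*18 = 252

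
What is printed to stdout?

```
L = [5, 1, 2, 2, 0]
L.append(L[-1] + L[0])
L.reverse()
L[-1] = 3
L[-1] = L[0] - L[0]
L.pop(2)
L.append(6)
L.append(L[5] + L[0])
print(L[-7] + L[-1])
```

append L[-1]+L[0] = 0+5 = 5 → [5, 1, 2, 2, 0, 5]
reverse → [5, 0, 2, 2, 1, 5]
L[-1] = 3 → [5, 0, 2, 2, 1, 3]
L[-1] = L[0]-L[0] = 5-5 = 0 → [5, 0, 2, 2, 1, 0]
pop(2) removes 2 → [5, 0, 2, 1, 0]
append 6 → [5, 0, 2, 1, 0, 6]
append L[5]+L[0] = 6+5 = 11 → [5, 0, 2, 1, 0, 6, 11]
L[-7]+L[-1] = 5+11 = 16

16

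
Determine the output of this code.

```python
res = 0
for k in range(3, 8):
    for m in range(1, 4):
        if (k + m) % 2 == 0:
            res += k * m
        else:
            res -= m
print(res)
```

k=3,m=1: even sum, res = 0+3 = 3
k=3,m=2: odd sum, res = 3-2 = 1
k=3,m=3: even sum, res = 1+9 = 10
k=4,m=1: odd sum, res = 10-1 = 9
k=4,m=2: even sum, res = 9+8 = 17
k=4,m=3: odd sum, res = 17-3 = 14
k=5,m=1: even sum, res = 14+5 = 19
k=5,m=2: odd sum, res = 19-2 = 17
k=5,m=3: even sum, res = 17+15 = 32
k=6,m=1: odd sum, res = 32-1 = 31
k=6,m=2: even sum, res = 31+12 = 43
k=6,m=3: odd sum, res = 43-3 = 40
k=7,m=1: even sum, res = 40+7 = 47
k=7,m=2: odd sum, res = 47-2 = 45
k=7,m=3: even sum, res = 45+21 = 66

66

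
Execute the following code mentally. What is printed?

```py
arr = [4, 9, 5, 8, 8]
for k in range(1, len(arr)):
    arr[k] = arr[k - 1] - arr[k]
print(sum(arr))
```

-55

k=1: arr[1] = 4-9 = -5 → [4, -5, 5, 8, 8]
k=2: arr[2] = (-5)-5 = -10 → [4, -5, -10, 8, 8]
k=3: arr[3] = (-10)-8 = -18 → [4, -5, -10, -18, 8]
k=4: arr[4] = (-18)-8 = -26 → [4, -5, -10, -18, -26]
sum = -55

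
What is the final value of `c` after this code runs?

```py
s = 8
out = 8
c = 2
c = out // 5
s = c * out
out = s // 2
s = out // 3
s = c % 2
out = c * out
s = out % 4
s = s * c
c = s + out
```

4

c = 8//5 = 1
s = 1*8 = 8
out = 8//2 = 4
s = 4//3 = 1
s = 1%2 = 1
out = 1*4 = 4
s = 4%4 = 0
s = 0*1 = 0
c = 0+4 = 4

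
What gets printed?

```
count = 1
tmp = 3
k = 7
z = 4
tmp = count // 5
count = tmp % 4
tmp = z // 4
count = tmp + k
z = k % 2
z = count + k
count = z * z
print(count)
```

tmp = 1//5 = 0
count = 0%4 = 0
tmp = 4//4 = 1
count = 1+7 = 8
z = 7%2 = 1
z = 8+7 = 15
count = 15*15 = 225

225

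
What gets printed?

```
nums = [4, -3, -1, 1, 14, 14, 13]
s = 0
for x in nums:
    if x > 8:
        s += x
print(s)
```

41

x=4: not >8
x=-3: not >8
x=-1: not >8
x=1: not >8
x=14: >8, s = 0+14 = 14
x=14: >8, s = 14+14 = 28
x=13: >8, s = 28+13 = 41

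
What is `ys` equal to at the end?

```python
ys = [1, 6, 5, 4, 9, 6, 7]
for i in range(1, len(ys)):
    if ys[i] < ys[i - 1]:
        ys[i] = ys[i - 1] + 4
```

i=1: 6>=1, unchanged → [1, 6, 5, 4, 9, 6, 7]
i=2: 5<6, ys[2] = 6+4 = 10 → [1, 6, 10, 4, 9, 6, 7]
i=3: 4<10, ys[3] = 10+4 = 14 → [1, 6, 10, 14, 9, 6, 7]
i=4: 9<14, ys[4] = 14+4 = 18 → [1, 6, 10, 14, 18, 6, 7]
i=5: 6<18, ys[5] = 18+4 = 22 → [1, 6, 10, 14, 18, 22, 7]
i=6: 7<22, ys[6] = 22+4 = 26 → [1, 6, 10, 14, 18, 22, 26]

[1, 6, 10, 14, 18, 22, 26]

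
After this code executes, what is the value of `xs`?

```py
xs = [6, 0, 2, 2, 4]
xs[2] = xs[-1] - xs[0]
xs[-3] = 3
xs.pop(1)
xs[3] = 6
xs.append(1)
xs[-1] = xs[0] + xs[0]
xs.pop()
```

xs[2] = xs[-1]-xs[0] = 4-6 = -2 → [6, 0, -2, 2, 4]
xs[-3] = 3 → [6, 0, 3, 2, 4]
pop(1) removes 0 → [6, 3, 2, 4]
xs[3] = 6 → [6, 3, 2, 6]
append 1 → [6, 3, 2, 6, 1]
xs[-1] = xs[0]+xs[0] = 6+6 = 12 → [6, 3, 2, 6, 12]
pop() removes 12 → [6, 3, 2, 6]

[6, 3, 2, 6]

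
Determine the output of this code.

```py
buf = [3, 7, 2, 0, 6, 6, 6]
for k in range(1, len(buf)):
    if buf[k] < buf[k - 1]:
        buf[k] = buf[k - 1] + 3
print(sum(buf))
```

90

k=1: 7>=3, unchanged → [3, 7, 2, 0, 6, 6, 6]
k=2: 2<7, buf[2] = 7+3 = 10 → [3, 7, 10, 0, 6, 6, 6]
k=3: 0<10, buf[3] = 10+3 = 13 → [3, 7, 10, 13, 6, 6, 6]
k=4: 6<13, buf[4] = 13+3 = 16 → [3, 7, 10, 13, 16, 6, 6]
k=5: 6<16, buf[5] = 16+3 = 19 → [3, 7, 10, 13, 16, 19, 6]
k=6: 6<19, buf[6] = 19+3 = 22 → [3, 7, 10, 13, 16, 19, 22]
sum = 90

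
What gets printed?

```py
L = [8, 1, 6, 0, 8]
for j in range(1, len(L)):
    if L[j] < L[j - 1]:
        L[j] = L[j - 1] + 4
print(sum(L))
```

j=1: 1<8, L[1] = 8+4 = 12 → [8, 12, 6, 0, 8]
j=2: 6<12, L[2] = 12+4 = 16 → [8, 12, 16, 0, 8]
j=3: 0<16, L[3] = 16+4 = 20 → [8, 12, 16, 20, 8]
j=4: 8<20, L[4] = 20+4 = 24 → [8, 12, 16, 20, 24]
sum = 80

80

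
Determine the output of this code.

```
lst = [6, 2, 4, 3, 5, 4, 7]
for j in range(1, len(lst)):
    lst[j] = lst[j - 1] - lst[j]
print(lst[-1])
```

-19

j=1: lst[1] = 6-2 = 4 → [6, 4, 4, 3, 5, 4, 7]
j=2: lst[2] = 4-4 = 0 → [6, 4, 0, 3, 5, 4, 7]
j=3: lst[3] = 0-3 = -3 → [6, 4, 0, -3, 5, 4, 7]
j=4: lst[4] = (-3)-5 = -8 → [6, 4, 0, -3, -8, 4, 7]
j=5: lst[5] = (-8)-4 = -12 → [6, 4, 0, -3, -8, -12, 7]
j=6: lst[6] = (-12)-7 = -19 → [6, 4, 0, -3, -8, -12, -19]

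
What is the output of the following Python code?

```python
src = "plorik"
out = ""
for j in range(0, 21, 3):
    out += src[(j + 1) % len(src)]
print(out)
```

lililil

j=0: add src[1]='l' → 'l'
j=3: add src[4]='i' → 'li'
j=6: add src[1]='l' → 'lil'
j=9: add src[4]='i' → 'lili'
j=12: add src[1]='l' → 'lilil'
j=15: add src[4]='i' → 'lilili'
j=18: add src[1]='l' → 'lililil'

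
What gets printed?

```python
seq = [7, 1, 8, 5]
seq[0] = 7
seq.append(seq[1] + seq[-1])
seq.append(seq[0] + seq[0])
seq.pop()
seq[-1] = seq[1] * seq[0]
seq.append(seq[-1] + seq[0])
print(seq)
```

seq[0] = 7 → [7, 1, 8, 5]
append seq[1]+seq[-1] = 1+5 = 6 → [7, 1, 8, 5, 6]
append seq[0]+seq[0] = 7+7 = 14 → [7, 1, 8, 5, 6, 14]
pop() removes 14 → [7, 1, 8, 5, 6]
seq[-1] = seq[1]*seq[0] = 1*7 = 7 → [7, 1, 8, 5, 7]
append seq[-1]+seq[0] = 7+7 = 14 → [7, 1, 8, 5, 7, 14]

[7, 1, 8, 5, 7, 14]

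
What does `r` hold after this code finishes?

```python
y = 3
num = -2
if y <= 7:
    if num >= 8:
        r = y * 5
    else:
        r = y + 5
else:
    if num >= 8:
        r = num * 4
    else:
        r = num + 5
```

8

y=3, num=-2
y <= 7 is True; num >= 8 is False
→ r = y + 5 = 8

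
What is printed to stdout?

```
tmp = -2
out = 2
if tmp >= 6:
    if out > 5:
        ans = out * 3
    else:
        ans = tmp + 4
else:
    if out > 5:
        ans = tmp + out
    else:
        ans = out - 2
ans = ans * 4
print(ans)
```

0

tmp=-2, out=2
tmp >= 6 is False; out > 5 is False
→ ans = out - 2 = 0
ans = 0*4 = 0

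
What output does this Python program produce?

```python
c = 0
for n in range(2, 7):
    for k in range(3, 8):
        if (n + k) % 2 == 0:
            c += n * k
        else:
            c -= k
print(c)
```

175

n=2,k=3: odd sum, c = 0-3 = -3
n=2,k=4: even sum, c = (-3)+8 = 5
n=2,k=5: odd sum, c = 5-5 = 0
n=2,k=6: even sum, c = 0+12 = 12
n=2,k=7: odd sum, c = 12-7 = 5
n=3,k=3: even sum, c = 5+9 = 14
n=3,k=4: odd sum, c = 14-4 = 10
n=3,k=5: even sum, c = 10+15 = 25
n=3,k=6: odd sum, c = 25-6 = 19
n=3,k=7: even sum, c = 19+21 = 40
n=4,k=3: odd sum, c = 40-3 = 37
n=4,k=4: even sum, c = 37+16 = 53
n=4,k=5: odd sum, c = 53-5 = 48
n=4,k=6: even sum, c = 48+24 = 72
n=4,k=7: odd sum, c = 72-7 = 65
n=5,k=3: even sum, c = 65+15 = 80
n=5,k=4: odd sum, c = 80-4 = 76
n=5,k=5: even sum, c = 76+25 = 101
n=5,k=6: odd sum, c = 101-6 = 95
n=5,k=7: even sum, c = 95+35 = 130
n=6,k=3: odd sum, c = 130-3 = 127
n=6,k=4: even sum, c = 127+24 = 151
n=6,k=5: odd sum, c = 151-5 = 146
n=6,k=6: even sum, c = 146+36 = 182
n=6,k=7: odd sum, c = 182-7 = 175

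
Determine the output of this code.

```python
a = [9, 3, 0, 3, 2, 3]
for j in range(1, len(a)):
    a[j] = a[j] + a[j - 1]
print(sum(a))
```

85

j=1: a[1] = 3+9 = 12 → [9, 12, 0, 3, 2, 3]
j=2: a[2] = 0+12 = 12 → [9, 12, 12, 3, 2, 3]
j=3: a[3] = 3+12 = 15 → [9, 12, 12, 15, 2, 3]
j=4: a[4] = 2+15 = 17 → [9, 12, 12, 15, 17, 3]
j=5: a[5] = 3+17 = 20 → [9, 12, 12, 15, 17, 20]
sum = 85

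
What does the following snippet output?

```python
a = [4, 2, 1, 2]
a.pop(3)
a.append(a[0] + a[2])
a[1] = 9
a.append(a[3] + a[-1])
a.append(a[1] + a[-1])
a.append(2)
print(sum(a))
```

50

pop(3) removes 2 → [4, 2, 1]
append a[0]+a[2] = 4+1 = 5 → [4, 2, 1, 5]
a[1] = 9 → [4, 9, 1, 5]
append a[3]+a[-1] = 5+5 = 10 → [4, 9, 1, 5, 10]
append a[1]+a[-1] = 9+10 = 19 → [4, 9, 1, 5, 10, 19]
append 2 → [4, 9, 1, 5, 10, 19, 2]
sum = 50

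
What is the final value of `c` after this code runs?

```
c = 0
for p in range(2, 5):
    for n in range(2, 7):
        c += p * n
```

180

p=2,n=2: c = 0+4 = 4
p=2,n=3: c = 4+6 = 10
p=2,n=4: c = 10+8 = 18
p=2,n=5: c = 18+10 = 28
p=2,n=6: c = 28+12 = 40
p=3,n=2: c = 40+6 = 46
p=3,n=3: c = 46+9 = 55
p=3,n=4: c = 55+12 = 67
p=3,n=5: c = 67+15 = 82
p=3,n=6: c = 82+18 = 100
p=4,n=2: c = 100+8 = 108
p=4,n=3: c = 108+12 = 120
p=4,n=4: c = 120+16 = 136
p=4,n=5: c = 136+20 = 156
p=4,n=6: c = 156+24 = 180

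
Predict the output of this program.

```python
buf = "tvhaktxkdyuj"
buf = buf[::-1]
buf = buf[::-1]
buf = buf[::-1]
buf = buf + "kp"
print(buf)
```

juydkxtkahvtkp

reverse → 'juydkxtkahvt'
reverse → 'tvhaktxkdyuj'
reverse → 'juydkxtkahvt'
+ 'kp' → 'juydkxtkahvtkp'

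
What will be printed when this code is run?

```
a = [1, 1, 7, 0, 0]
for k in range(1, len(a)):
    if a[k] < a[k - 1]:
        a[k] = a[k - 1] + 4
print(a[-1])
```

15

k=1: 1>=1, unchanged → [1, 1, 7, 0, 0]
k=2: 7>=1, unchanged → [1, 1, 7, 0, 0]
k=3: 0<7, a[3] = 7+4 = 11 → [1, 1, 7, 11, 0]
k=4: 0<11, a[4] = 11+4 = 15 → [1, 1, 7, 11, 15]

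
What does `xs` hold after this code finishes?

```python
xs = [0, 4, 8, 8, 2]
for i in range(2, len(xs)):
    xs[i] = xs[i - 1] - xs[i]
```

i=2: xs[2] = 4-8 = -4 → [0, 4, -4, 8, 2]
i=3: xs[3] = (-4)-8 = -12 → [0, 4, -4, -12, 2]
i=4: xs[4] = (-12)-2 = -14 → [0, 4, -4, -12, -14]

[0, 4, -4, -12, -14]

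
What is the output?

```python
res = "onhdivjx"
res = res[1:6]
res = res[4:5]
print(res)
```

v

slice [1:6] → 'nhdiv'
slice [4:5] → 'v'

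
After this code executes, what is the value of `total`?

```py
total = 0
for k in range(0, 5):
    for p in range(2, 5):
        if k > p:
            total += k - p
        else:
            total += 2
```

k=0,p=2: not 0>2, total = 0+2 = 2
k=0,p=3: not 0>3, total = 2+2 = 4
k=0,p=4: not 0>4, total = 4+2 = 6
k=1,p=2: not 1>2, total = 6+2 = 8
k=1,p=3: not 1>3, total = 8+2 = 10
k=1,p=4: not 1>4, total = 10+2 = 12
k=2,p=2: not 2>2, total = 12+2 = 14
k=2,p=3: not 2>3, total = 14+2 = 16
k=2,p=4: not 2>4, total = 16+2 = 18
k=3,p=2: 3>2, total = 18+1 = 19
k=3,p=3: not 3>3, total = 19+2 = 21
k=3,p=4: not 3>4, total = 21+2 = 23
k=4,p=2: 4>2, total = 23+2 = 25
k=4,p=3: 4>3, total = 25+1 = 26
k=4,p=4: not 4>4, total = 26+2 = 28

28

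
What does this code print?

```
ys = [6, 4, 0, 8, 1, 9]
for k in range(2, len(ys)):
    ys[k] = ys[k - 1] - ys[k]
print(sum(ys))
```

-9

k=2: ys[2] = 4-0 = 4 → [6, 4, 4, 8, 1, 9]
k=3: ys[3] = 4-8 = -4 → [6, 4, 4, -4, 1, 9]
k=4: ys[4] = (-4)-1 = -5 → [6, 4, 4, -4, -5, 9]
k=5: ys[5] = (-5)-9 = -14 → [6, 4, 4, -4, -5, -14]
sum = -9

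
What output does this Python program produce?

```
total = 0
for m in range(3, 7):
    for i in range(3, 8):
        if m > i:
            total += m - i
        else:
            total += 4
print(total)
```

m=3,i=3: not 3>3, total = 0+4 = 4
m=3,i=4: not 3>4, total = 4+4 = 8
m=3,i=5: not 3>5, total = 8+4 = 12
m=3,i=6: not 3>6, total = 12+4 = 16
m=3,i=7: not 3>7, total = 16+4 = 20
m=4,i=3: 4>3, total = 20+1 = 21
m=4,i=4: not 4>4, total = 21+4 = 25
m=4,i=5: not 4>5, total = 25+4 = 29
m=4,i=6: not 4>6, total = 29+4 = 33
m=4,i=7: not 4>7, total = 33+4 = 37
m=5,i=3: 5>3, total = 37+2 = 39
m=5,i=4: 5>4, total = 39+1 = 40
m=5,i=5: not 5>5, total = 40+4 = 44
m=5,i=6: not 5>6, total = 44+4 = 48
m=5,i=7: not 5>7, total = 48+4 = 52
m=6,i=3: 6>3, total = 52+3 = 55
m=6,i=4: 6>4, total = 55+2 = 57
m=6,i=5: 6>5, total = 57+1 = 58
m=6,i=6: not 6>6, total = 58+4 = 62
m=6,i=7: not 6>7, total = 62+4 = 66

66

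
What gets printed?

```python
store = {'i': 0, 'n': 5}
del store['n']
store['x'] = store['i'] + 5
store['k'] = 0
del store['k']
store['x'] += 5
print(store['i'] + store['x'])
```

del 'n' → {'i': 0}
store['x'] = store['i']+5 = 5 → {'i': 0, 'x': 5}
store['k'] = 0 → {'i': 0, 'x': 5, 'k': 0}
del 'k' → {'i': 0, 'x': 5}
store['x'] = 5+5 = 10 → {'i': 0, 'x': 10}
store['i']+store['x'] = 0+10 = 10

10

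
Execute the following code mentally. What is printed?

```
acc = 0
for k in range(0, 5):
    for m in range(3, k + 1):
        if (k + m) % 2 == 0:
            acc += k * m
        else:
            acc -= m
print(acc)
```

k=3,m=3: even sum, acc = 0+9 = 9
k=4,m=3: odd sum, acc = 9-3 = 6
k=4,m=4: even sum, acc = 6+16 = 22

22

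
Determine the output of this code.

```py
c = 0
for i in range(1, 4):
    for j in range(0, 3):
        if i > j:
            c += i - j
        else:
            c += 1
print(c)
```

13

i=1,j=0: 1>0, c = 0+1 = 1
i=1,j=1: not 1>1, c = 1+1 = 2
i=1,j=2: not 1>2, c = 2+1 = 3
i=2,j=0: 2>0, c = 3+2 = 5
i=2,j=1: 2>1, c = 5+1 = 6
i=2,j=2: not 2>2, c = 6+1 = 7
i=3,j=0: 3>0, c = 7+3 = 10
i=3,j=1: 3>1, c = 10+2 = 12
i=3,j=2: 3>2, c = 12+1 = 13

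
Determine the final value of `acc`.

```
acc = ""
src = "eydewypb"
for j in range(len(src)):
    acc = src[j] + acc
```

'bpywedye'

j=0: prepend 'e' → 'e'
j=1: prepend 'y' → 'ye'
j=2: prepend 'd' → 'dye'
j=3: prepend 'e' → 'edye'
j=4: prepend 'w' → 'wedye'
j=5: prepend 'y' → 'ywedye'
j=6: prepend 'p' → 'pywedye'
j=7: prepend 'b' → 'bpywedye'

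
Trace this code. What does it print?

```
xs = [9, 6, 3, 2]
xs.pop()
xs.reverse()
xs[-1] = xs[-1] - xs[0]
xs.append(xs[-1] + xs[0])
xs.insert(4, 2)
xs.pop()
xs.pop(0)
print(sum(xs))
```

21

pop() removes 2 → [9, 6, 3]
reverse → [3, 6, 9]
xs[-1] = xs[-1]-xs[0] = 9-3 = 6 → [3, 6, 6]
append xs[-1]+xs[0] = 6+3 = 9 → [3, 6, 6, 9]
insert 2 at 4 → [3, 6, 6, 9, 2]
pop() removes 2 → [3, 6, 6, 9]
pop(0) removes 3 → [6, 6, 9]
sum = 21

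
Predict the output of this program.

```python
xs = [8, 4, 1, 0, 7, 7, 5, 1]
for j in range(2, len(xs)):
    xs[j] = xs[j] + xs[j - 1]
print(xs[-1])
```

25

j=2: xs[2] = 1+4 = 5 → [8, 4, 5, 0, 7, 7, 5, 1]
j=3: xs[3] = 0+5 = 5 → [8, 4, 5, 5, 7, 7, 5, 1]
j=4: xs[4] = 7+5 = 12 → [8, 4, 5, 5, 12, 7, 5, 1]
j=5: xs[5] = 7+12 = 19 → [8, 4, 5, 5, 12, 19, 5, 1]
j=6: xs[6] = 5+19 = 24 → [8, 4, 5, 5, 12, 19, 24, 1]
j=7: xs[7] = 1+24 = 25 → [8, 4, 5, 5, 12, 19, 24, 25]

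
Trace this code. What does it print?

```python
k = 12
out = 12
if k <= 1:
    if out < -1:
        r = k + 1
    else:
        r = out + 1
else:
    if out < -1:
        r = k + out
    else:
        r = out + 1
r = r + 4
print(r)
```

k=12, out=12
k <= 1 is False; out < -1 is False
→ r = out + 1 = 13
r = 13+4 = 17

17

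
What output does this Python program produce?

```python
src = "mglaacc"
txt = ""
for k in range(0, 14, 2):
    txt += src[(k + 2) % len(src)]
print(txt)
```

k=0: add src[2]='l' → 'l'
k=2: add src[4]='a' → 'la'
k=4: add src[6]='c' → 'lac'
k=6: add src[1]='g' → 'lacg'
k=8: add src[3]='a' → 'lacga'
k=10: add src[5]='c' → 'lacgac'
k=12: add src[0]='m' → 'lacgacm'

lacgacm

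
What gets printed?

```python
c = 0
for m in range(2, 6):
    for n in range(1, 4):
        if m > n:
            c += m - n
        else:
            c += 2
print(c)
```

m=2,n=1: 2>1, c = 0+1 = 1
m=2,n=2: not 2>2, c = 1+2 = 3
m=2,n=3: not 2>3, c = 3+2 = 5
m=3,n=1: 3>1, c = 5+2 = 7
m=3,n=2: 3>2, c = 7+1 = 8
m=3,n=3: not 3>3, c = 8+2 = 10
m=4,n=1: 4>1, c = 10+3 = 13
m=4,n=2: 4>2, c = 13+2 = 15
m=4,n=3: 4>3, c = 15+1 = 16
m=5,n=1: 5>1, c = 16+4 = 20
m=5,n=2: 5>2, c = 20+3 = 23
m=5,n=3: 5>3, c = 23+2 = 25

25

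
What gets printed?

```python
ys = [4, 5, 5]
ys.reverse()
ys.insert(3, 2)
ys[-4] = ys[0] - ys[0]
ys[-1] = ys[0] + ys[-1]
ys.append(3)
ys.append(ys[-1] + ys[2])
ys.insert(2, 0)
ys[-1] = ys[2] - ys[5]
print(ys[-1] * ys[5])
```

-9

reverse → [5, 5, 4]
insert 2 at 3 → [5, 5, 4, 2]
ys[-4] = ys[0]-ys[0] = 5-5 = 0 → [0, 5, 4, 2]
ys[-1] = ys[0]+ys[-1] = 0+2 = 2 → [0, 5, 4, 2]
append 3 → [0, 5, 4, 2, 3]
append ys[-1]+ys[2] = 3+4 = 7 → [0, 5, 4, 2, 3, 7]
insert 0 at 2 → [0, 5, 0, 4, 2, 3, 7]
ys[-1] = ys[2]-ys[5] = 0-3 = -3 → [0, 5, 0, 4, 2, 3, -3]
ys[-1]*ys[5] = (-3)*3 = -9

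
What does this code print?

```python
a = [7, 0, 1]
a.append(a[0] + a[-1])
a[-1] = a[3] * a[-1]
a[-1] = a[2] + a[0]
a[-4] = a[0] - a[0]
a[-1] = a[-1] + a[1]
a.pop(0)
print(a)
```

append a[0]+a[-1] = 7+1 = 8 → [7, 0, 1, 8]
a[-1] = a[3]*a[-1] = 8*8 = 64 → [7, 0, 1, 64]
a[-1] = a[2]+a[0] = 1+7 = 8 → [7, 0, 1, 8]
a[-4] = a[0]-a[0] = 7-7 = 0 → [0, 0, 1, 8]
a[-1] = a[-1]+a[1] = 8+0 = 8 → [0, 0, 1, 8]
pop(0) removes 0 → [0, 1, 8]

[0, 1, 8]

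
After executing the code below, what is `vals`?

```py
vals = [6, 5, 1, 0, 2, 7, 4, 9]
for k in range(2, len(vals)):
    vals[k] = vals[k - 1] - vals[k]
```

[6, 5, 4, 4, 2, -5, -9, -18]

k=2: vals[2] = 5-1 = 4 → [6, 5, 4, 0, 2, 7, 4, 9]
k=3: vals[3] = 4-0 = 4 → [6, 5, 4, 4, 2, 7, 4, 9]
k=4: vals[4] = 4-2 = 2 → [6, 5, 4, 4, 2, 7, 4, 9]
k=5: vals[5] = 2-7 = -5 → [6, 5, 4, 4, 2, -5, 4, 9]
k=6: vals[6] = (-5)-4 = -9 → [6, 5, 4, 4, 2, -5, -9, 9]
k=7: vals[7] = (-9)-9 = -18 → [6, 5, 4, 4, 2, -5, -9, -18]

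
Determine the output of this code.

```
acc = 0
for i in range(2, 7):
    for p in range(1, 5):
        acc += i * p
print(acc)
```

i=2,p=1: acc = 0+2 = 2
i=2,p=2: acc = 2+4 = 6
i=2,p=3: acc = 6+6 = 12
i=2,p=4: acc = 12+8 = 20
i=3,p=1: acc = 20+3 = 23
i=3,p=2: acc = 23+6 = 29
i=3,p=3: acc = 29+9 = 38
i=3,p=4: acc = 38+12 = 50
i=4,p=1: acc = 50+4 = 54
i=4,p=2: acc = 54+8 = 62
i=4,p=3: acc = 62+12 = 74
i=4,p=4: acc = 74+16 = 90
i=5,p=1: acc = 90+5 = 95
i=5,p=2: acc = 95+10 = 105
i=5,p=3: acc = 105+15 = 120
i=5,p=4: acc = 120+20 = 140
i=6,p=1: acc = 140+6 = 146
i=6,p=2: acc = 146+12 = 158
i=6,p=3: acc = 158+18 = 176
i=6,p=4: acc = 176+24 = 200

200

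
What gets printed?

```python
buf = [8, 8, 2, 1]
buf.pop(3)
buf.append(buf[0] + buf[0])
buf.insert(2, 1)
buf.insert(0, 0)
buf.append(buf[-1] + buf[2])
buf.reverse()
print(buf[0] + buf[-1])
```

24

pop(3) removes 1 → [8, 8, 2]
append buf[0]+buf[0] = 8+8 = 16 → [8, 8, 2, 16]
insert 1 at 2 → [8, 8, 1, 2, 16]
insert 0 at 0 → [0, 8, 8, 1, 2, 16]
append buf[-1]+buf[2] = 16+8 = 24 → [0, 8, 8, 1, 2, 16, 24]
reverse → [24, 16, 2, 1, 8, 8, 0]
buf[0]+buf[-1] = 24+0 = 24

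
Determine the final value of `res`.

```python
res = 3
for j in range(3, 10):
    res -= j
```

j=3: res = 3-3 = 0
j=4: res = 0-4 = -4
j=5: res = (-4)-5 = -9
j=6: res = (-9)-6 = -15
j=7: res = (-15)-7 = -22
j=8: res = (-22)-8 = -30
j=9: res = (-30)-9 = -39

-39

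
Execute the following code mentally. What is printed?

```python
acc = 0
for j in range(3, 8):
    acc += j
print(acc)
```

j=3: acc = 0+3 = 3
j=4: acc = 3+4 = 7
j=5: acc = 7+5 = 12
j=6: acc = 12+6 = 18
j=7: acc = 18+7 = 25

25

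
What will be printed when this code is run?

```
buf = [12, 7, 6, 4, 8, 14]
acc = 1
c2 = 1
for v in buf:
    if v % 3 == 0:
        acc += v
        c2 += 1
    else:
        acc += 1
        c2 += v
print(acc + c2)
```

v=12: %3==0, acc = 1+12 = 13; c2=2
v=7: not %3==0, acc = 13+1 = 14; c2=9
v=6: %3==0, acc = 14+6 = 20; c2=10
v=4: not %3==0, acc = 20+1 = 21; c2=14
v=8: not %3==0, acc = 21+1 = 22; c2=22
v=14: not %3==0, acc = 22+1 = 23; c2=36
acc+c2 = 23+36 = 59

59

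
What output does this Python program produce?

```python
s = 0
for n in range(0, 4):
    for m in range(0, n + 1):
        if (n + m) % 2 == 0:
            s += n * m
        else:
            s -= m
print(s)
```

n=0,m=0: even sum, s = 0+0 = 0
n=1,m=0: odd sum, s = 0-0 = 0
n=1,m=1: even sum, s = 0+1 = 1
n=2,m=0: even sum, s = 1+0 = 1
n=2,m=1: odd sum, s = 1-1 = 0
n=2,m=2: even sum, s = 0+4 = 4
n=3,m=0: odd sum, s = 4-0 = 4
n=3,m=1: even sum, s = 4+3 = 7
n=3,m=2: odd sum, s = 7-2 = 5
n=3,m=3: even sum, s = 5+9 = 14

14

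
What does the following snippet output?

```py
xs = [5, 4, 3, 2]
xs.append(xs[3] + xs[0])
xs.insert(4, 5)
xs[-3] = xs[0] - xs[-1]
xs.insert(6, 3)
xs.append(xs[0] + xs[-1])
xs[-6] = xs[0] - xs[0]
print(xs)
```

[5, 4, 0, -2, 5, 7, 3, 8]

append xs[3]+xs[0] = 2+5 = 7 → [5, 4, 3, 2, 7]
insert 5 at 4 → [5, 4, 3, 2, 5, 7]
xs[-3] = xs[0]-xs[-1] = 5-7 = -2 → [5, 4, 3, -2, 5, 7]
insert 3 at 6 → [5, 4, 3, -2, 5, 7, 3]
append xs[0]+xs[-1] = 5+3 = 8 → [5, 4, 3, -2, 5, 7, 3, 8]
xs[-6] = xs[0]-xs[0] = 5-5 = 0 → [5, 4, 0, -2, 5, 7, 3, 8]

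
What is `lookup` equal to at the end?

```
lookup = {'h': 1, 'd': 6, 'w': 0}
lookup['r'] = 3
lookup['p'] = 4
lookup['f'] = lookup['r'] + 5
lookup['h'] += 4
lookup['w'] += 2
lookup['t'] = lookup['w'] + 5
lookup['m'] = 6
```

lookup['r'] = 3 → {'h': 1, 'd': 6, 'w': 0, 'r': 3}
lookup['p'] = 4 → {'h': 1, 'd': 6, 'w': 0, 'r': 3, 'p': 4}
lookup['f'] = lookup['r']+5 = 8 → {'h': 1, 'd': 6, 'w': 0, 'r': 3, 'p': 4, 'f': 8}
lookup['h'] = 1+4 = 5 → {'h': 5, 'd': 6, 'w': 0, 'r': 3, 'p': 4, 'f': 8}
lookup['w'] = 0+2 = 2 → {'h': 5, 'd': 6, 'w': 2, 'r': 3, 'p': 4, 'f': 8}
lookup['t'] = lookup['w']+5 = 7 → {'h': 5, 'd': 6, 'w': 2, 'r': 3, 'p': 4, 'f': 8, 't': 7}
lookup['m'] = 6 → {'h': 5, 'd': 6, 'w': 2, 'r': 3, 'p': 4, 'f': 8, 't': 7, 'm': 6}

{'h': 5, 'd': 6, 'w': 2, 'r': 3, 'p': 4, 'f': 8, 't': 7, 'm': 6}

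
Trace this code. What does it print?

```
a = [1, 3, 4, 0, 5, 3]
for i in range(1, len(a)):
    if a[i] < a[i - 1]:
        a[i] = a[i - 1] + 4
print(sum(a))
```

44

i=1: 3>=1, unchanged → [1, 3, 4, 0, 5, 3]
i=2: 4>=3, unchanged → [1, 3, 4, 0, 5, 3]
i=3: 0<4, a[3] = 4+4 = 8 → [1, 3, 4, 8, 5, 3]
i=4: 5<8, a[4] = 8+4 = 12 → [1, 3, 4, 8, 12, 3]
i=5: 3<12, a[5] = 12+4 = 16 → [1, 3, 4, 8, 12, 16]
sum = 44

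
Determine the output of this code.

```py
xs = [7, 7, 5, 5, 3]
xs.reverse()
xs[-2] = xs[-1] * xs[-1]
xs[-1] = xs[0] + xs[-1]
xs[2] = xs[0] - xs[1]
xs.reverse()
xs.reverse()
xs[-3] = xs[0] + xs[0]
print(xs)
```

[3, 5, 6, 49, 10]

reverse → [3, 5, 5, 7, 7]
xs[-2] = xs[-1]*xs[-1] = 7*7 = 49 → [3, 5, 5, 49, 7]
xs[-1] = xs[0]+xs[-1] = 3+7 = 10 → [3, 5, 5, 49, 10]
xs[2] = xs[0]-xs[1] = 3-5 = -2 → [3, 5, -2, 49, 10]
reverse → [10, 49, -2, 5, 3]
reverse → [3, 5, -2, 49, 10]
xs[-3] = xs[0]+xs[0] = 3+3 = 6 → [3, 5, 6, 49, 10]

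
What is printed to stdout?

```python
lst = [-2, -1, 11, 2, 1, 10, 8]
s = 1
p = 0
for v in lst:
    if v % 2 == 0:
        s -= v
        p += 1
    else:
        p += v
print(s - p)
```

-32

v=-2: even, s = 1-(-2) = 3; p=1
v=-1: not even; p=0
v=11: not even; p=11
v=2: even, s = 3-2 = 1; p=12
v=1: not even; p=13
v=10: even, s = 1-10 = -9; p=14
v=8: even, s = (-9)-8 = -17; p=15
s-p = (-17)-15 = -32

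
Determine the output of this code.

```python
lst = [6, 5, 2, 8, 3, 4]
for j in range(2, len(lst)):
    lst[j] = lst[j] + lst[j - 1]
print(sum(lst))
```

j=2: lst[2] = 2+5 = 7 → [6, 5, 7, 8, 3, 4]
j=3: lst[3] = 8+7 = 15 → [6, 5, 7, 15, 3, 4]
j=4: lst[4] = 3+15 = 18 → [6, 5, 7, 15, 18, 4]
j=5: lst[5] = 4+18 = 22 → [6, 5, 7, 15, 18, 22]
sum = 73

73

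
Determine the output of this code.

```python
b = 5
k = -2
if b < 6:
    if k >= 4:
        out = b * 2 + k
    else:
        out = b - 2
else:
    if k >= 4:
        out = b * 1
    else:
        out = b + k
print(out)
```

3

b=5, k=-2
b < 6 is True; k >= 4 is False
→ out = b - 2 = 3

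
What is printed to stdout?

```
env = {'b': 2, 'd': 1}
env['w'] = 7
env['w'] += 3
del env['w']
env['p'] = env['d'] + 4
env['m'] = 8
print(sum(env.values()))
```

env['w'] = 7 → {'b': 2, 'd': 1, 'w': 7}
env['w'] = 7+3 = 10 → {'b': 2, 'd': 1, 'w': 10}
del 'w' → {'b': 2, 'd': 1}
env['p'] = env['d']+4 = 5 → {'b': 2, 'd': 1, 'p': 5}
env['m'] = 8 → {'b': 2, 'd': 1, 'p': 5, 'm': 8}
sum of values = 16

16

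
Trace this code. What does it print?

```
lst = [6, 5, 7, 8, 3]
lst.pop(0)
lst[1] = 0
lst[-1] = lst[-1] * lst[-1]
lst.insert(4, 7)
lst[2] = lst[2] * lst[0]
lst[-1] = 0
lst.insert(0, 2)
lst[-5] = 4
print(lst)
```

[2, 4, 0, 40, 9, 0]

pop(0) removes 6 → [5, 7, 8, 3]
lst[1] = 0 → [5, 0, 8, 3]
lst[-1] = lst[-1]*lst[-1] = 3*3 = 9 → [5, 0, 8, 9]
insert 7 at 4 → [5, 0, 8, 9, 7]
lst[2] = lst[2]*lst[0] = 8*5 = 40 → [5, 0, 40, 9, 7]
lst[-1] = 0 → [5, 0, 40, 9, 0]
insert 2 at 0 → [2, 5, 0, 40, 9, 0]
lst[-5] = 4 → [2, 4, 0, 40, 9, 0]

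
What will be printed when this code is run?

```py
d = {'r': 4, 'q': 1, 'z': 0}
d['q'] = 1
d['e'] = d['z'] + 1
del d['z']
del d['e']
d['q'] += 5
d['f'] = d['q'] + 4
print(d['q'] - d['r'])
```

2

d['q'] = 1 → {'r': 4, 'q': 1, 'z': 0}
d['e'] = d['z']+1 = 1 → {'r': 4, 'q': 1, 'z': 0, 'e': 1}
del 'z' → {'r': 4, 'q': 1, 'e': 1}
del 'e' → {'r': 4, 'q': 1}
d['q'] = 1+5 = 6 → {'r': 4, 'q': 6}
d['f'] = d['q']+4 = 10 → {'r': 4, 'q': 6, 'f': 10}
d['q']-d['r'] = 6-4 = 2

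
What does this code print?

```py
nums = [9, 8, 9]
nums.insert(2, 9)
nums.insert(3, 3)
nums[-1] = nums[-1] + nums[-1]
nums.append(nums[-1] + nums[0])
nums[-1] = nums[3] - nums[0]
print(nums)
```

[9, 8, 9, 3, 18, -6]

insert 9 at 2 → [9, 8, 9, 9]
insert 3 at 3 → [9, 8, 9, 3, 9]
nums[-1] = nums[-1]+nums[-1] = 9+9 = 18 → [9, 8, 9, 3, 18]
append nums[-1]+nums[0] = 18+9 = 27 → [9, 8, 9, 3, 18, 27]
nums[-1] = nums[3]-nums[0] = 3-9 = -6 → [9, 8, 9, 3, 18, -6]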